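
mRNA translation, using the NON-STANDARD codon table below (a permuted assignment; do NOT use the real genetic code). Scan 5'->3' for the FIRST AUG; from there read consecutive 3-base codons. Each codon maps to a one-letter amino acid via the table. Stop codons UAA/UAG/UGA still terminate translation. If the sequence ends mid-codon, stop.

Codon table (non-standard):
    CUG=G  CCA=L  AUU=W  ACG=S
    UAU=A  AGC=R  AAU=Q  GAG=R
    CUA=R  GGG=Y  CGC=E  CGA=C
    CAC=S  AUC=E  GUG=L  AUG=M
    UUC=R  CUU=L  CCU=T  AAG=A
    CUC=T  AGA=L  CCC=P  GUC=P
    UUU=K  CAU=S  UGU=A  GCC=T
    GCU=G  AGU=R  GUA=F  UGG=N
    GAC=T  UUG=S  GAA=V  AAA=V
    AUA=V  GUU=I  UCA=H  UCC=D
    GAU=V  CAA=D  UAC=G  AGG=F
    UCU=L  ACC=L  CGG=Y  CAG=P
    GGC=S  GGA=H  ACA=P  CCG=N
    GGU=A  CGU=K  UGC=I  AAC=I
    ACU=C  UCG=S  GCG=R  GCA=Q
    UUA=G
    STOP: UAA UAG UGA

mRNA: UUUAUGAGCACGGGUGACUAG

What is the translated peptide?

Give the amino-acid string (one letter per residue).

start AUG at pos 3
pos 3: AUG -> M; peptide=M
pos 6: AGC -> R; peptide=MR
pos 9: ACG -> S; peptide=MRS
pos 12: GGU -> A; peptide=MRSA
pos 15: GAC -> T; peptide=MRSAT
pos 18: UAG -> STOP

Answer: MRSAT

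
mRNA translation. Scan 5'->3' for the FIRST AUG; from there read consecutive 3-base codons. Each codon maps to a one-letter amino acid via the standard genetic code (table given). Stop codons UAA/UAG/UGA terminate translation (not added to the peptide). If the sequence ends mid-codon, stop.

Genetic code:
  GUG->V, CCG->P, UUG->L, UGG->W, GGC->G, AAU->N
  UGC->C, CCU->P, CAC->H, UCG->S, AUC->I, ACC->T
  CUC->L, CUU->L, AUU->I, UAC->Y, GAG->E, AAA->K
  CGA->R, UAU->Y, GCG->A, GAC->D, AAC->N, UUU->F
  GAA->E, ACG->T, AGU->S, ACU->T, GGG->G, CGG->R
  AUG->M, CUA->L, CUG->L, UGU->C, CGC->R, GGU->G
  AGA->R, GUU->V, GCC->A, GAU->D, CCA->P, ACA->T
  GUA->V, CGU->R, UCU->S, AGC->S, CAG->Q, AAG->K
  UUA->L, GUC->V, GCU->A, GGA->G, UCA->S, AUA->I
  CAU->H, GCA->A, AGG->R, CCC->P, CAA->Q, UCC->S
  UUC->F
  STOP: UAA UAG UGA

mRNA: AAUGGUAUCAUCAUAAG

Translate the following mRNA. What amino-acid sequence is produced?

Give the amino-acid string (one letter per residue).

Answer: MVSS

Derivation:
start AUG at pos 1
pos 1: AUG -> M; peptide=M
pos 4: GUA -> V; peptide=MV
pos 7: UCA -> S; peptide=MVS
pos 10: UCA -> S; peptide=MVSS
pos 13: UAA -> STOP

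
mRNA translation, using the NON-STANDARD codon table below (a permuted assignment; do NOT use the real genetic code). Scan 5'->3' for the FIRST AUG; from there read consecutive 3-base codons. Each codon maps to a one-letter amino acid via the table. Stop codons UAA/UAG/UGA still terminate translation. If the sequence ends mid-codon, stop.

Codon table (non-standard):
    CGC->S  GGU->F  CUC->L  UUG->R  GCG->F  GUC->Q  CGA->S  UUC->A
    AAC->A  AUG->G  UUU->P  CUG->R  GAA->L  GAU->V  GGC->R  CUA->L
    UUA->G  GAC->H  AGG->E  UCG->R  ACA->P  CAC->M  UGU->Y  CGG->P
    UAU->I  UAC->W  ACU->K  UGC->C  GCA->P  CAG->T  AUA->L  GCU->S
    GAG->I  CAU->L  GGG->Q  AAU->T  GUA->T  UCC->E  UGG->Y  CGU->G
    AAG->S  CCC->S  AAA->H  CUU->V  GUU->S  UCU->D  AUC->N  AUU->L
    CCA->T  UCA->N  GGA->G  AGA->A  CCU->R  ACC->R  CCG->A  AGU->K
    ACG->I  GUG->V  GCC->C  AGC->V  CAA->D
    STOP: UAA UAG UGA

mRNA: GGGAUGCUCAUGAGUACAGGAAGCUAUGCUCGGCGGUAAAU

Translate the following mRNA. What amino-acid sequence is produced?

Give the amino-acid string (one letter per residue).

start AUG at pos 3
pos 3: AUG -> G; peptide=G
pos 6: CUC -> L; peptide=GL
pos 9: AUG -> G; peptide=GLG
pos 12: AGU -> K; peptide=GLGK
pos 15: ACA -> P; peptide=GLGKP
pos 18: GGA -> G; peptide=GLGKPG
pos 21: AGC -> V; peptide=GLGKPGV
pos 24: UAU -> I; peptide=GLGKPGVI
pos 27: GCU -> S; peptide=GLGKPGVIS
pos 30: CGG -> P; peptide=GLGKPGVISP
pos 33: CGG -> P; peptide=GLGKPGVISPP
pos 36: UAA -> STOP

Answer: GLGKPGVISPP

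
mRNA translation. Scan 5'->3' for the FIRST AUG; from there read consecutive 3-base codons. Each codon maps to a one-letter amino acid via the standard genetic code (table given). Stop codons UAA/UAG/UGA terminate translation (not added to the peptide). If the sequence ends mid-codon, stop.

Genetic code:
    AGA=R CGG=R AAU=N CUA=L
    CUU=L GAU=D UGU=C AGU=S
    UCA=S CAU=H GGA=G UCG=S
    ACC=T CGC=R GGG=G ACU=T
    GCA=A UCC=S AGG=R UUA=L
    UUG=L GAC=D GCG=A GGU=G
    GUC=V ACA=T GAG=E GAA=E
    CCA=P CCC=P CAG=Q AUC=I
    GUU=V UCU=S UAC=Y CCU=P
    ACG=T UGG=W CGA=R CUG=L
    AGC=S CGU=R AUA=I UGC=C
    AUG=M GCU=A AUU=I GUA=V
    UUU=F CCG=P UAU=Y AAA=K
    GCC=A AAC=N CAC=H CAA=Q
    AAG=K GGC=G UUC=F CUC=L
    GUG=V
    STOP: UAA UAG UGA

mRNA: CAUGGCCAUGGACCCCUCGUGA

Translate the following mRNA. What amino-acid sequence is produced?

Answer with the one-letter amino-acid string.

Answer: MAMDPS

Derivation:
start AUG at pos 1
pos 1: AUG -> M; peptide=M
pos 4: GCC -> A; peptide=MA
pos 7: AUG -> M; peptide=MAM
pos 10: GAC -> D; peptide=MAMD
pos 13: CCC -> P; peptide=MAMDP
pos 16: UCG -> S; peptide=MAMDPS
pos 19: UGA -> STOP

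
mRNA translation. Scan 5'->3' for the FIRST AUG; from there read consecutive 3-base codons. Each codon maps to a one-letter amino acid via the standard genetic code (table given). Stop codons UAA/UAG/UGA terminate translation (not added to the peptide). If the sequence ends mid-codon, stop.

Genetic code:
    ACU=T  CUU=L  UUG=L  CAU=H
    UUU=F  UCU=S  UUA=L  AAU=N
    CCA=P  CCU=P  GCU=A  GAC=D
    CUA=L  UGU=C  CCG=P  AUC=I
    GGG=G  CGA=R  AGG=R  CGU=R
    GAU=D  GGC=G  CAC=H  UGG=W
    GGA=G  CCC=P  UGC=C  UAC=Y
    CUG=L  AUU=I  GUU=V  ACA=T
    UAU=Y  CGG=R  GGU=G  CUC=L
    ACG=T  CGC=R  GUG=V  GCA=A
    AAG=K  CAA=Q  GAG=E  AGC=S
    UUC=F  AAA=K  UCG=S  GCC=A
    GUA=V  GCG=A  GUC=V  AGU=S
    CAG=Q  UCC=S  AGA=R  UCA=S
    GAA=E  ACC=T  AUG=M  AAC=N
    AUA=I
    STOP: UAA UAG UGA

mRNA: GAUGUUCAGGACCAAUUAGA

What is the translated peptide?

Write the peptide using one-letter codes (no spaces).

start AUG at pos 1
pos 1: AUG -> M; peptide=M
pos 4: UUC -> F; peptide=MF
pos 7: AGG -> R; peptide=MFR
pos 10: ACC -> T; peptide=MFRT
pos 13: AAU -> N; peptide=MFRTN
pos 16: UAG -> STOP

Answer: MFRTN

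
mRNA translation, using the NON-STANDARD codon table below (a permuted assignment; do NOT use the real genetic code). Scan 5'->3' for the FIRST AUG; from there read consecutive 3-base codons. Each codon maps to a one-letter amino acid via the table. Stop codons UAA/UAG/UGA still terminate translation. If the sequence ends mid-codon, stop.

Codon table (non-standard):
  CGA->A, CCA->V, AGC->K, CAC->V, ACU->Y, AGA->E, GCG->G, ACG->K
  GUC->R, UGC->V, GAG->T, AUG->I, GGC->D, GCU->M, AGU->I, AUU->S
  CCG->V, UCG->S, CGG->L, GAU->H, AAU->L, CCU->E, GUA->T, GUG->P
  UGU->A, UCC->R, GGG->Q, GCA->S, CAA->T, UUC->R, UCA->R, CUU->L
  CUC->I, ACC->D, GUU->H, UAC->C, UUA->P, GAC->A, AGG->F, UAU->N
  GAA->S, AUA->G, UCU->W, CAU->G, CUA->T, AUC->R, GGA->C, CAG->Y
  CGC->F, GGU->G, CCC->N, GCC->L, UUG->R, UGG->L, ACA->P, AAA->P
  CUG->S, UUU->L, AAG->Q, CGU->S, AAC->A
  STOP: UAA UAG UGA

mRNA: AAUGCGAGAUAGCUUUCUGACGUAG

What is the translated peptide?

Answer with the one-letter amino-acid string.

start AUG at pos 1
pos 1: AUG -> I; peptide=I
pos 4: CGA -> A; peptide=IA
pos 7: GAU -> H; peptide=IAH
pos 10: AGC -> K; peptide=IAHK
pos 13: UUU -> L; peptide=IAHKL
pos 16: CUG -> S; peptide=IAHKLS
pos 19: ACG -> K; peptide=IAHKLSK
pos 22: UAG -> STOP

Answer: IAHKLSK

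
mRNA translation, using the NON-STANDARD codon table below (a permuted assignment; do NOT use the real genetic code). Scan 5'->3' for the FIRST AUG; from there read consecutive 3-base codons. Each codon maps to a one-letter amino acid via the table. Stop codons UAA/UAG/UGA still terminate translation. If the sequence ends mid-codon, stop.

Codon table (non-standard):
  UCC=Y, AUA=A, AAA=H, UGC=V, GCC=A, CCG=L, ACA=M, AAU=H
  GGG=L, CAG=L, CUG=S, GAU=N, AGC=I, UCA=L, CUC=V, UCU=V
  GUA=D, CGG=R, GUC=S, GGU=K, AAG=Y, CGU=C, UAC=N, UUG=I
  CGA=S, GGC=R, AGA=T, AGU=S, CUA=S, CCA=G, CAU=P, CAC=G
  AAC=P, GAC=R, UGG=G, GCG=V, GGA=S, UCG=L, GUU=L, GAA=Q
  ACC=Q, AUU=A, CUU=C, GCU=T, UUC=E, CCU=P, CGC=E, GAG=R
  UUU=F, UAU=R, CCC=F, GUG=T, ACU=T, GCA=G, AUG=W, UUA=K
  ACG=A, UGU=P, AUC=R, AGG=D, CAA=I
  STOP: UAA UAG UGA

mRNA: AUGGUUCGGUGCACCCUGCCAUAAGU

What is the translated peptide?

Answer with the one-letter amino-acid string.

Answer: WLRVQSG

Derivation:
start AUG at pos 0
pos 0: AUG -> W; peptide=W
pos 3: GUU -> L; peptide=WL
pos 6: CGG -> R; peptide=WLR
pos 9: UGC -> V; peptide=WLRV
pos 12: ACC -> Q; peptide=WLRVQ
pos 15: CUG -> S; peptide=WLRVQS
pos 18: CCA -> G; peptide=WLRVQSG
pos 21: UAA -> STOP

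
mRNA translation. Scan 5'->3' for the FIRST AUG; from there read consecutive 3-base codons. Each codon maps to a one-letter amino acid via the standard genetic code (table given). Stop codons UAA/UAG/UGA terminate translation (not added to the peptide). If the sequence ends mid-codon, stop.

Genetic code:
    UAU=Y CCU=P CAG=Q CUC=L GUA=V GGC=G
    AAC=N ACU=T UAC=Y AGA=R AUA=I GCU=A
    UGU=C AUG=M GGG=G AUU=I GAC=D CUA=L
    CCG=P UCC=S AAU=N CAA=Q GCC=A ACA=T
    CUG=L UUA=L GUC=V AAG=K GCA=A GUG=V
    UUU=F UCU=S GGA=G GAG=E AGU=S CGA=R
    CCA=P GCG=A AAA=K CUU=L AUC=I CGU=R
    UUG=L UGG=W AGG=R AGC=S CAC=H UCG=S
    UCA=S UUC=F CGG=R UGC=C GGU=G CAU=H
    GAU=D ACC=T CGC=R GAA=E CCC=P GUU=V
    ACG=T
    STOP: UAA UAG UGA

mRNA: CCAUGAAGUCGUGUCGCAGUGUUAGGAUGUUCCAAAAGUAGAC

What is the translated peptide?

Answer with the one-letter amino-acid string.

Answer: MKSCRSVRMFQK

Derivation:
start AUG at pos 2
pos 2: AUG -> M; peptide=M
pos 5: AAG -> K; peptide=MK
pos 8: UCG -> S; peptide=MKS
pos 11: UGU -> C; peptide=MKSC
pos 14: CGC -> R; peptide=MKSCR
pos 17: AGU -> S; peptide=MKSCRS
pos 20: GUU -> V; peptide=MKSCRSV
pos 23: AGG -> R; peptide=MKSCRSVR
pos 26: AUG -> M; peptide=MKSCRSVRM
pos 29: UUC -> F; peptide=MKSCRSVRMF
pos 32: CAA -> Q; peptide=MKSCRSVRMFQ
pos 35: AAG -> K; peptide=MKSCRSVRMFQK
pos 38: UAG -> STOP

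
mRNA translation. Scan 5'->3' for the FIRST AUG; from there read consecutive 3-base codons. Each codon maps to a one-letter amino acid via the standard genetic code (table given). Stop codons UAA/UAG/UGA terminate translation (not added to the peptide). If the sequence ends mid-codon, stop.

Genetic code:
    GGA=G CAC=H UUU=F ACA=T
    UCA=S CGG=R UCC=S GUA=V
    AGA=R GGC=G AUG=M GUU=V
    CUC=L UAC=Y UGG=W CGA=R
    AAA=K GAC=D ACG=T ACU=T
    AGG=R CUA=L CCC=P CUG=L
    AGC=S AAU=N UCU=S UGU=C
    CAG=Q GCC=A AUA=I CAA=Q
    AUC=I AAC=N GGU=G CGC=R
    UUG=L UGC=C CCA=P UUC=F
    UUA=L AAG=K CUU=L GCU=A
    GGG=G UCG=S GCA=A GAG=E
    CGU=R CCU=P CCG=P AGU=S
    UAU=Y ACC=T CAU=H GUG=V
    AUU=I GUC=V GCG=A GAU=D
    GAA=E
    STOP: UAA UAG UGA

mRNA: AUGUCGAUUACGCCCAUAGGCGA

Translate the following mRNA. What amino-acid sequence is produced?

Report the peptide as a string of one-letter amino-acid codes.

Answer: MSITPIG

Derivation:
start AUG at pos 0
pos 0: AUG -> M; peptide=M
pos 3: UCG -> S; peptide=MS
pos 6: AUU -> I; peptide=MSI
pos 9: ACG -> T; peptide=MSIT
pos 12: CCC -> P; peptide=MSITP
pos 15: AUA -> I; peptide=MSITPI
pos 18: GGC -> G; peptide=MSITPIG
pos 21: only 2 nt remain (<3), stop (end of mRNA)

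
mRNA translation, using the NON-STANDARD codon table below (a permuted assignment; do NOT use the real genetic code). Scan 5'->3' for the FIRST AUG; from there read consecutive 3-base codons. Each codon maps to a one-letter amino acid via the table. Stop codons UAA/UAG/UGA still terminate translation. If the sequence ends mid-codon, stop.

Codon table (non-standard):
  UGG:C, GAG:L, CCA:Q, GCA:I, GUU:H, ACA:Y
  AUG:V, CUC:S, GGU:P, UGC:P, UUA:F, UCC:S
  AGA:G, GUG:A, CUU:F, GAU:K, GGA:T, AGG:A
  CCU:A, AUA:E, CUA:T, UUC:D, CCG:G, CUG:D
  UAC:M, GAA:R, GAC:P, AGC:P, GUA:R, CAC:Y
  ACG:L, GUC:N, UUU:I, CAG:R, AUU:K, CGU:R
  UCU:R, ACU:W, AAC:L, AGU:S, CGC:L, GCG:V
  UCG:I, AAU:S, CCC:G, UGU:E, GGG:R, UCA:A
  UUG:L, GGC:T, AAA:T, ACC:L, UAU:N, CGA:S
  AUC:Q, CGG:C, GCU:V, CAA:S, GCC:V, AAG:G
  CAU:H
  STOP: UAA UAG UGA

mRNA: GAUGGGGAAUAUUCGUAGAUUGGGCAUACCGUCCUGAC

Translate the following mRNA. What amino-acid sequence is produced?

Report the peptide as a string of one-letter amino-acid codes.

Answer: VRSKRGLTEGS

Derivation:
start AUG at pos 1
pos 1: AUG -> V; peptide=V
pos 4: GGG -> R; peptide=VR
pos 7: AAU -> S; peptide=VRS
pos 10: AUU -> K; peptide=VRSK
pos 13: CGU -> R; peptide=VRSKR
pos 16: AGA -> G; peptide=VRSKRG
pos 19: UUG -> L; peptide=VRSKRGL
pos 22: GGC -> T; peptide=VRSKRGLT
pos 25: AUA -> E; peptide=VRSKRGLTE
pos 28: CCG -> G; peptide=VRSKRGLTEG
pos 31: UCC -> S; peptide=VRSKRGLTEGS
pos 34: UGA -> STOP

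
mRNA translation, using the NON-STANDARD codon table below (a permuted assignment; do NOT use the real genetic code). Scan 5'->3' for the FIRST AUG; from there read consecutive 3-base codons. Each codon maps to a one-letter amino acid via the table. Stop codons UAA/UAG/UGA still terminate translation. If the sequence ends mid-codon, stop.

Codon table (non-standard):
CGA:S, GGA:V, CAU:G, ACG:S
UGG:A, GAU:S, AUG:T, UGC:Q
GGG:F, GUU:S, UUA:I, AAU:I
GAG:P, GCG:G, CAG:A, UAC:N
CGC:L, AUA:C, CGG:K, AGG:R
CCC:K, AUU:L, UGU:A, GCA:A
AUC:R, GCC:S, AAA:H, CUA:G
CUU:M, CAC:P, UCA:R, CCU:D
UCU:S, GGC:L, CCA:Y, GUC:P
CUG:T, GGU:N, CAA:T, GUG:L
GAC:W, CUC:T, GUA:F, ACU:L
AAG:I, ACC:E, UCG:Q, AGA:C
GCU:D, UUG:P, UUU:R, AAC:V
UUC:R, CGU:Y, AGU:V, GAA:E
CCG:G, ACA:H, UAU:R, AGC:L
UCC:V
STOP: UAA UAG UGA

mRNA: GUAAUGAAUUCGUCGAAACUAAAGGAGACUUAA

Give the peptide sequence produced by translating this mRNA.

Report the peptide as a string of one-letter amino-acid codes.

Answer: TIQQHGIPL

Derivation:
start AUG at pos 3
pos 3: AUG -> T; peptide=T
pos 6: AAU -> I; peptide=TI
pos 9: UCG -> Q; peptide=TIQ
pos 12: UCG -> Q; peptide=TIQQ
pos 15: AAA -> H; peptide=TIQQH
pos 18: CUA -> G; peptide=TIQQHG
pos 21: AAG -> I; peptide=TIQQHGI
pos 24: GAG -> P; peptide=TIQQHGIP
pos 27: ACU -> L; peptide=TIQQHGIPL
pos 30: UAA -> STOP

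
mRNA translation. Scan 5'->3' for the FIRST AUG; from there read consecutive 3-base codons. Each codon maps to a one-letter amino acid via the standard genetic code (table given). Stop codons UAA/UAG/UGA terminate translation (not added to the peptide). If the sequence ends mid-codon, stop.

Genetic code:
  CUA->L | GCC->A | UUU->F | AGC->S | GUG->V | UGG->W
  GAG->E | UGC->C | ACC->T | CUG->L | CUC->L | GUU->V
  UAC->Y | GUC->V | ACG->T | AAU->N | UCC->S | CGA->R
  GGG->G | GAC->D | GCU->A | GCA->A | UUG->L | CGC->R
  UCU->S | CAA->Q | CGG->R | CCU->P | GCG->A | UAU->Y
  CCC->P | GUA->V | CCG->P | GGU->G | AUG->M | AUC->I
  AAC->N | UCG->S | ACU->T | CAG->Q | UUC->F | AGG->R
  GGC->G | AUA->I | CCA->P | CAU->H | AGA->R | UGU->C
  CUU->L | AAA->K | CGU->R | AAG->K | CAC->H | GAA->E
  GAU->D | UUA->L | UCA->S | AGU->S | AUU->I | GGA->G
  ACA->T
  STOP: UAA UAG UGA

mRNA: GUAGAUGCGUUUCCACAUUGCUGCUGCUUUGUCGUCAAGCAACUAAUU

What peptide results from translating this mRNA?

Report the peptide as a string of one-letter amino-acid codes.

start AUG at pos 4
pos 4: AUG -> M; peptide=M
pos 7: CGU -> R; peptide=MR
pos 10: UUC -> F; peptide=MRF
pos 13: CAC -> H; peptide=MRFH
pos 16: AUU -> I; peptide=MRFHI
pos 19: GCU -> A; peptide=MRFHIA
pos 22: GCU -> A; peptide=MRFHIAA
pos 25: GCU -> A; peptide=MRFHIAAA
pos 28: UUG -> L; peptide=MRFHIAAAL
pos 31: UCG -> S; peptide=MRFHIAAALS
pos 34: UCA -> S; peptide=MRFHIAAALSS
pos 37: AGC -> S; peptide=MRFHIAAALSSS
pos 40: AAC -> N; peptide=MRFHIAAALSSSN
pos 43: UAA -> STOP

Answer: MRFHIAAALSSSN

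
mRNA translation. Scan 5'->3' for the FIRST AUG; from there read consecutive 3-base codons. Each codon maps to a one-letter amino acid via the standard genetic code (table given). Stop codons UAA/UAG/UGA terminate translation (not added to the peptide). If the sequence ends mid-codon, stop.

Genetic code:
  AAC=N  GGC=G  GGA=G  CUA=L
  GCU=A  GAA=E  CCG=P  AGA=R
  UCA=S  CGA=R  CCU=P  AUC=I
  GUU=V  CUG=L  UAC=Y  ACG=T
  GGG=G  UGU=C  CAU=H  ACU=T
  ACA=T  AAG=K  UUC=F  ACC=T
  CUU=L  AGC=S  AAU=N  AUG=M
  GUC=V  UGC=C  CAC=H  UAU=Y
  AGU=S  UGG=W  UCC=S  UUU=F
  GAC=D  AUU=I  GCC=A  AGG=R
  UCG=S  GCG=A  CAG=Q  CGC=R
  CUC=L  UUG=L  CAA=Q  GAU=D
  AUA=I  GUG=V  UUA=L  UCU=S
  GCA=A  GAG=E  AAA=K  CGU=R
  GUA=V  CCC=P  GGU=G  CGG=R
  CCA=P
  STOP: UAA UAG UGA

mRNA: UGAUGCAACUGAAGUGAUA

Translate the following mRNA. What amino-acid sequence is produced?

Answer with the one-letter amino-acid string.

Answer: MQLK

Derivation:
start AUG at pos 2
pos 2: AUG -> M; peptide=M
pos 5: CAA -> Q; peptide=MQ
pos 8: CUG -> L; peptide=MQL
pos 11: AAG -> K; peptide=MQLK
pos 14: UGA -> STOP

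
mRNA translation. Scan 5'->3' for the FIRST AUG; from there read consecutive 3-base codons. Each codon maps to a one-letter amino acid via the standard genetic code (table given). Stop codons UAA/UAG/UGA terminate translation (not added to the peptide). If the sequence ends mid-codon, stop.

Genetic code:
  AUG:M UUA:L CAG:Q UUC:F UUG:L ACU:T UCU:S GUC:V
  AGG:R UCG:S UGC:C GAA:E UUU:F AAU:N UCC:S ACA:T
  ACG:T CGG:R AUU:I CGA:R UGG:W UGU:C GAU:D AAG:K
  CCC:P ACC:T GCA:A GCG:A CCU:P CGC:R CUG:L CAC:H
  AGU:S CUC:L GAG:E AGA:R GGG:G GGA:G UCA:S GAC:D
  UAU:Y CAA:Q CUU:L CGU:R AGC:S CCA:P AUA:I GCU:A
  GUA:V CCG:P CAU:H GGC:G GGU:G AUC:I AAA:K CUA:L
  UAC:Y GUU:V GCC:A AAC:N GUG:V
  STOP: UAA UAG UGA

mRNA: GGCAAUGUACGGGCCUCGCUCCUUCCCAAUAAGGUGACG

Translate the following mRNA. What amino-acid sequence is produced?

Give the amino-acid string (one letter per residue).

Answer: MYGPRSFPIR

Derivation:
start AUG at pos 4
pos 4: AUG -> M; peptide=M
pos 7: UAC -> Y; peptide=MY
pos 10: GGG -> G; peptide=MYG
pos 13: CCU -> P; peptide=MYGP
pos 16: CGC -> R; peptide=MYGPR
pos 19: UCC -> S; peptide=MYGPRS
pos 22: UUC -> F; peptide=MYGPRSF
pos 25: CCA -> P; peptide=MYGPRSFP
pos 28: AUA -> I; peptide=MYGPRSFPI
pos 31: AGG -> R; peptide=MYGPRSFPIR
pos 34: UGA -> STOP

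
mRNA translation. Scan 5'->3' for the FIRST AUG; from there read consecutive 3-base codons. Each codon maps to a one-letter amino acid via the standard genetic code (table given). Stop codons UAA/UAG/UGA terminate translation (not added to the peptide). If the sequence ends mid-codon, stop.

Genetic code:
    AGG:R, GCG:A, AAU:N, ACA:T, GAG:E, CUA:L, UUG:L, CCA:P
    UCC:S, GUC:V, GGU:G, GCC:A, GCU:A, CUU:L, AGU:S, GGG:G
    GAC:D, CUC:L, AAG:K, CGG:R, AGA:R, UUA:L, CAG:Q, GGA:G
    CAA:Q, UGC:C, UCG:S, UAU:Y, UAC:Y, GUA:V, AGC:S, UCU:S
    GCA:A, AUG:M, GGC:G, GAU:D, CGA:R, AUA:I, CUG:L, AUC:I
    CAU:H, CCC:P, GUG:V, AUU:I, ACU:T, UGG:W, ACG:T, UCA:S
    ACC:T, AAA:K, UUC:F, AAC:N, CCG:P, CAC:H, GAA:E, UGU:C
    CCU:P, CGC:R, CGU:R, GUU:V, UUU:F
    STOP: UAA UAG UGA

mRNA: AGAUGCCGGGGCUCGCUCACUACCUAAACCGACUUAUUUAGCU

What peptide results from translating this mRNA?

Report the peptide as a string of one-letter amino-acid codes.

Answer: MPGLAHYLNRLI

Derivation:
start AUG at pos 2
pos 2: AUG -> M; peptide=M
pos 5: CCG -> P; peptide=MP
pos 8: GGG -> G; peptide=MPG
pos 11: CUC -> L; peptide=MPGL
pos 14: GCU -> A; peptide=MPGLA
pos 17: CAC -> H; peptide=MPGLAH
pos 20: UAC -> Y; peptide=MPGLAHY
pos 23: CUA -> L; peptide=MPGLAHYL
pos 26: AAC -> N; peptide=MPGLAHYLN
pos 29: CGA -> R; peptide=MPGLAHYLNR
pos 32: CUU -> L; peptide=MPGLAHYLNRL
pos 35: AUU -> I; peptide=MPGLAHYLNRLI
pos 38: UAG -> STOP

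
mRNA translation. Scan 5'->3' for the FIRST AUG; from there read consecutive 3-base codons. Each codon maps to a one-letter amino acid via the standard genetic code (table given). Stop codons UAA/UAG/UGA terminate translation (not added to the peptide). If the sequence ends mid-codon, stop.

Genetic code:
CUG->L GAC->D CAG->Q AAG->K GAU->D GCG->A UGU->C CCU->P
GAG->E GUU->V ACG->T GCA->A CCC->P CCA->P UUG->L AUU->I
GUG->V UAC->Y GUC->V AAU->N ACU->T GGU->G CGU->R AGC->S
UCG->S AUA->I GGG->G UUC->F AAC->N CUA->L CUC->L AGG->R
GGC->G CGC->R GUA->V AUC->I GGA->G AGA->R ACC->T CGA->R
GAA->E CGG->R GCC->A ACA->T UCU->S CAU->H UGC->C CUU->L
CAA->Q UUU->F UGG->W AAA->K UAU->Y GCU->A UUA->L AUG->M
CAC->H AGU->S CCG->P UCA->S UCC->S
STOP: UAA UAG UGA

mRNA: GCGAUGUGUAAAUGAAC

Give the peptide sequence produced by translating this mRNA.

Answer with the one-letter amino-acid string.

Answer: MCK

Derivation:
start AUG at pos 3
pos 3: AUG -> M; peptide=M
pos 6: UGU -> C; peptide=MC
pos 9: AAA -> K; peptide=MCK
pos 12: UGA -> STOP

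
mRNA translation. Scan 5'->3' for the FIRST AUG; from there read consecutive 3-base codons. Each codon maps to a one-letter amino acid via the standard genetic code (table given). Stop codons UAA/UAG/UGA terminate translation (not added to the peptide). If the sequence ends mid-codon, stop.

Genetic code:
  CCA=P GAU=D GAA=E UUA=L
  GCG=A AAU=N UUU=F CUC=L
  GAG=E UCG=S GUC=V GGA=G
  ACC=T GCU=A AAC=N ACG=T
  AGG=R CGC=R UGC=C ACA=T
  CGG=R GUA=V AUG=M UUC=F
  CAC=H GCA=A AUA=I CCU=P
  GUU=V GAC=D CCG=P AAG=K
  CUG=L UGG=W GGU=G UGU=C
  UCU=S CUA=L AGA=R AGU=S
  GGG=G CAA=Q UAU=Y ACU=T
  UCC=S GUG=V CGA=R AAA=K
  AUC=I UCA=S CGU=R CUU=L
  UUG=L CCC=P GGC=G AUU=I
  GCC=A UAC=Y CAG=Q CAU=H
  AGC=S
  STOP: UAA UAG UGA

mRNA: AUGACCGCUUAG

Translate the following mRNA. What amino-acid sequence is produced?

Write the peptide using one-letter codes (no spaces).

start AUG at pos 0
pos 0: AUG -> M; peptide=M
pos 3: ACC -> T; peptide=MT
pos 6: GCU -> A; peptide=MTA
pos 9: UAG -> STOP

Answer: MTA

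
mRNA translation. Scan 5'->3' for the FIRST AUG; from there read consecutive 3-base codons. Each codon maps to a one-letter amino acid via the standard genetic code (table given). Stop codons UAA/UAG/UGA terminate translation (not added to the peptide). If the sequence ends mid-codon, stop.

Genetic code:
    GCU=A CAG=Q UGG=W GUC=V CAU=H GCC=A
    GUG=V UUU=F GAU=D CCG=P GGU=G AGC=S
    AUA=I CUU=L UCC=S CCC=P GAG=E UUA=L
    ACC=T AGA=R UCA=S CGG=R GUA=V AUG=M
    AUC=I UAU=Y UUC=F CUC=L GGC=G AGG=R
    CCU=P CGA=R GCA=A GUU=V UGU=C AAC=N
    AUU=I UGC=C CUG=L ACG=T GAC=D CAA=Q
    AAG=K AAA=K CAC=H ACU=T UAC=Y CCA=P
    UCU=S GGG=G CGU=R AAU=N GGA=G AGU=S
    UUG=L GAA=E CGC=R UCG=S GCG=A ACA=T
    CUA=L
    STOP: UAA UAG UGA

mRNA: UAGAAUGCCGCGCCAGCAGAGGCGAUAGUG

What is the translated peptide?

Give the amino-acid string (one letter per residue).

start AUG at pos 4
pos 4: AUG -> M; peptide=M
pos 7: CCG -> P; peptide=MP
pos 10: CGC -> R; peptide=MPR
pos 13: CAG -> Q; peptide=MPRQ
pos 16: CAG -> Q; peptide=MPRQQ
pos 19: AGG -> R; peptide=MPRQQR
pos 22: CGA -> R; peptide=MPRQQRR
pos 25: UAG -> STOP

Answer: MPRQQRR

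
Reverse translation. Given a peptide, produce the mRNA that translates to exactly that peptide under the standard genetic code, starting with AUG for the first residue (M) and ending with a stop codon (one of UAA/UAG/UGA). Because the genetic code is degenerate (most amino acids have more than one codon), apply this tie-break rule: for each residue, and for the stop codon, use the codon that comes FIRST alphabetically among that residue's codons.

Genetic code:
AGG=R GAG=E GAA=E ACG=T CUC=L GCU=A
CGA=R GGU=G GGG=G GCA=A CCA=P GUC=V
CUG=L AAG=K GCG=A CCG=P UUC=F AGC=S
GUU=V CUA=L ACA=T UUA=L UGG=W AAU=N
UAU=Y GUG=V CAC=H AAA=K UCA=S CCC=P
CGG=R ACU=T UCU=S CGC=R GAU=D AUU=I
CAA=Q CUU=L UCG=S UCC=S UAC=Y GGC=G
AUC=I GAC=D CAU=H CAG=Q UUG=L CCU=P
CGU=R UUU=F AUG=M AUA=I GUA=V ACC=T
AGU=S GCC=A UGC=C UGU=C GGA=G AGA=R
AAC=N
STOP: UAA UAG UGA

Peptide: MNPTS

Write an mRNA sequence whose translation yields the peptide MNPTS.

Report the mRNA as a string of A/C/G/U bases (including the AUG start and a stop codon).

residue 1: M -> AUG (start codon)
residue 2: N codons sorted = AAC,AAU -> pick first = AAC
residue 3: P codons sorted = CCA,CCC,CCG,CCU -> pick first = CCA
residue 4: T codons sorted = ACA,ACC,ACG,ACU -> pick first = ACA
residue 5: S codons sorted = AGC,AGU,UCA,UCC,UCG,UCU -> pick first = AGC
terminator: stop codons sorted = UAA,UAG,UGA -> pick first = UAA

Answer: mRNA: AUGAACCCAACAAGCUAA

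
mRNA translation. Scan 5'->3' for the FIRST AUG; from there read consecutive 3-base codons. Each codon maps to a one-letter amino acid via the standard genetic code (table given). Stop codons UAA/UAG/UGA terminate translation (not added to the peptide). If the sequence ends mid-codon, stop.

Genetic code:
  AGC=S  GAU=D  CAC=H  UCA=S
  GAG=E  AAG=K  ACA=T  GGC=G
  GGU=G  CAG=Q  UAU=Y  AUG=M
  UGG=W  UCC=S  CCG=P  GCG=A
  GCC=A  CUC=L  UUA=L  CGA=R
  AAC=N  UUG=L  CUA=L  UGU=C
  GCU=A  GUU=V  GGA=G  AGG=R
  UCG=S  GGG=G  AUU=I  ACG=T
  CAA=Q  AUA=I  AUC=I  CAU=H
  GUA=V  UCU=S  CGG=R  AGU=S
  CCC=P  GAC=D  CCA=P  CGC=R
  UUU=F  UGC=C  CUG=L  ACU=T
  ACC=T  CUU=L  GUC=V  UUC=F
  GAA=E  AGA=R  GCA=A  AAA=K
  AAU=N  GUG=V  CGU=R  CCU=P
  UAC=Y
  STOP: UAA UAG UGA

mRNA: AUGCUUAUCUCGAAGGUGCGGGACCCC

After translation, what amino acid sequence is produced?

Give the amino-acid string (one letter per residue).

Answer: MLISKVRDP

Derivation:
start AUG at pos 0
pos 0: AUG -> M; peptide=M
pos 3: CUU -> L; peptide=ML
pos 6: AUC -> I; peptide=MLI
pos 9: UCG -> S; peptide=MLIS
pos 12: AAG -> K; peptide=MLISK
pos 15: GUG -> V; peptide=MLISKV
pos 18: CGG -> R; peptide=MLISKVR
pos 21: GAC -> D; peptide=MLISKVRD
pos 24: CCC -> P; peptide=MLISKVRDP
pos 27: only 0 nt remain (<3), stop (end of mRNA)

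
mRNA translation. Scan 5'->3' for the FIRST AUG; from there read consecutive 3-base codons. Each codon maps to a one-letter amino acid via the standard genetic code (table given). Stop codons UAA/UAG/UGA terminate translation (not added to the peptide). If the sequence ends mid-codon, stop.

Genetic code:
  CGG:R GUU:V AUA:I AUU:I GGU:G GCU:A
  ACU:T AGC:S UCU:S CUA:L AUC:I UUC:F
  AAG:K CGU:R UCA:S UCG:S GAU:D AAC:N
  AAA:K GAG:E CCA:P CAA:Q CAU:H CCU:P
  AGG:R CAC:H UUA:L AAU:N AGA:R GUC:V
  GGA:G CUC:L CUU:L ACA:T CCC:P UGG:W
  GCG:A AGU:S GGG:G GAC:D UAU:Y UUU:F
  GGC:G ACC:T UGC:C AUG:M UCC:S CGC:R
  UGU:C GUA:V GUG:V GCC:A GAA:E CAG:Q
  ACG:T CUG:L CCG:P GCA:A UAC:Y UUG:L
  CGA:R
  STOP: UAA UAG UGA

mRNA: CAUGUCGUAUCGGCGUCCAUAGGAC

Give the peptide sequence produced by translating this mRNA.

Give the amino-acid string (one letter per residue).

Answer: MSYRRP

Derivation:
start AUG at pos 1
pos 1: AUG -> M; peptide=M
pos 4: UCG -> S; peptide=MS
pos 7: UAU -> Y; peptide=MSY
pos 10: CGG -> R; peptide=MSYR
pos 13: CGU -> R; peptide=MSYRR
pos 16: CCA -> P; peptide=MSYRRP
pos 19: UAG -> STOP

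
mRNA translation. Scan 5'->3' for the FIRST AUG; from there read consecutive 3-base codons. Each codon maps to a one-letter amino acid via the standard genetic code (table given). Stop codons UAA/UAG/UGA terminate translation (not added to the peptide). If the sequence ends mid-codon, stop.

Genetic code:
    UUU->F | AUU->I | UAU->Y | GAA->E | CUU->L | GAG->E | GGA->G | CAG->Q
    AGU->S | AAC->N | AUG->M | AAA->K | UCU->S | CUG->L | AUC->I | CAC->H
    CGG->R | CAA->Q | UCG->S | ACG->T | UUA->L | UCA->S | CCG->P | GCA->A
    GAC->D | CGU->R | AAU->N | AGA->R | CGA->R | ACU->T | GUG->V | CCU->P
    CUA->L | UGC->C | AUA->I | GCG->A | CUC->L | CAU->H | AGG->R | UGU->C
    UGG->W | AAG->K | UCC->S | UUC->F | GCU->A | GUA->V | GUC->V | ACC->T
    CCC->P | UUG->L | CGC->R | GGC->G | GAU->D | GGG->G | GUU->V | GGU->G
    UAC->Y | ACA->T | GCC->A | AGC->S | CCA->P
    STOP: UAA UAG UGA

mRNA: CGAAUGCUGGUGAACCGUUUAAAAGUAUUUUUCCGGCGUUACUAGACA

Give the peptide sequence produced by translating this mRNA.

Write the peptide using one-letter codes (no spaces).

start AUG at pos 3
pos 3: AUG -> M; peptide=M
pos 6: CUG -> L; peptide=ML
pos 9: GUG -> V; peptide=MLV
pos 12: AAC -> N; peptide=MLVN
pos 15: CGU -> R; peptide=MLVNR
pos 18: UUA -> L; peptide=MLVNRL
pos 21: AAA -> K; peptide=MLVNRLK
pos 24: GUA -> V; peptide=MLVNRLKV
pos 27: UUU -> F; peptide=MLVNRLKVF
pos 30: UUC -> F; peptide=MLVNRLKVFF
pos 33: CGG -> R; peptide=MLVNRLKVFFR
pos 36: CGU -> R; peptide=MLVNRLKVFFRR
pos 39: UAC -> Y; peptide=MLVNRLKVFFRRY
pos 42: UAG -> STOP

Answer: MLVNRLKVFFRRY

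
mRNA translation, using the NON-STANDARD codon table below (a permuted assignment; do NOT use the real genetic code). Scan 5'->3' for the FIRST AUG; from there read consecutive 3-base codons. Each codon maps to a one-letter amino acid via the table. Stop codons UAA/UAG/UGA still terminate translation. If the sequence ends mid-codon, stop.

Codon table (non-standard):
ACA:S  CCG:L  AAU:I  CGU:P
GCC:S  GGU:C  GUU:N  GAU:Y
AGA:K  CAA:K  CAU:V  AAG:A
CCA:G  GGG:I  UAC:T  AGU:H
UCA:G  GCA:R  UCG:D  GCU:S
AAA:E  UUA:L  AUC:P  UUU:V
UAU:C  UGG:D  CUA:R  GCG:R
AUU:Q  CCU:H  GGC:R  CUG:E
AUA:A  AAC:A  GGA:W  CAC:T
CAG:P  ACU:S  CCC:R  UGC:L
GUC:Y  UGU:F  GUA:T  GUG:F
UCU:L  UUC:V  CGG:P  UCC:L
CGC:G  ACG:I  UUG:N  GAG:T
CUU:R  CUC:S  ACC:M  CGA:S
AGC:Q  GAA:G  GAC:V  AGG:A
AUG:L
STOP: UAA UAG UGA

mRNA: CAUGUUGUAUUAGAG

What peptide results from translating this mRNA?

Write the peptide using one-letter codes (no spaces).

Answer: LNC

Derivation:
start AUG at pos 1
pos 1: AUG -> L; peptide=L
pos 4: UUG -> N; peptide=LN
pos 7: UAU -> C; peptide=LNC
pos 10: UAG -> STOP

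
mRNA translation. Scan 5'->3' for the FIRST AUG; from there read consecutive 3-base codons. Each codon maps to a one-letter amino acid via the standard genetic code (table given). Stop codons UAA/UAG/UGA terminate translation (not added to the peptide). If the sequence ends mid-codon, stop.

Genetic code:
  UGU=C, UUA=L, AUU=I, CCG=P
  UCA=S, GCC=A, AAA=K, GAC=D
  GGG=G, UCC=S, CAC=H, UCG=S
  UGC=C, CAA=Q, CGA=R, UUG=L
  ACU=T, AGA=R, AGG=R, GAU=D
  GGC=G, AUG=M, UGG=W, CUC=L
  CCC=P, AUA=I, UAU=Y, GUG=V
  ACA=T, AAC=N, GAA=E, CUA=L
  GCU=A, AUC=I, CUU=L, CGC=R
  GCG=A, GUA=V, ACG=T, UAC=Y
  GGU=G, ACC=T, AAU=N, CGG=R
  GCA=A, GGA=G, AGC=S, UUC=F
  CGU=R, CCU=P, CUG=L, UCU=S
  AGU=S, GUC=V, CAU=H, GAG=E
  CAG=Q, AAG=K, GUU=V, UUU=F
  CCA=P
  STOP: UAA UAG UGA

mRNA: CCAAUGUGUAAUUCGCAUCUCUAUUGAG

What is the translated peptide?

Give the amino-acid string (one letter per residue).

start AUG at pos 3
pos 3: AUG -> M; peptide=M
pos 6: UGU -> C; peptide=MC
pos 9: AAU -> N; peptide=MCN
pos 12: UCG -> S; peptide=MCNS
pos 15: CAU -> H; peptide=MCNSH
pos 18: CUC -> L; peptide=MCNSHL
pos 21: UAU -> Y; peptide=MCNSHLY
pos 24: UGA -> STOP

Answer: MCNSHLY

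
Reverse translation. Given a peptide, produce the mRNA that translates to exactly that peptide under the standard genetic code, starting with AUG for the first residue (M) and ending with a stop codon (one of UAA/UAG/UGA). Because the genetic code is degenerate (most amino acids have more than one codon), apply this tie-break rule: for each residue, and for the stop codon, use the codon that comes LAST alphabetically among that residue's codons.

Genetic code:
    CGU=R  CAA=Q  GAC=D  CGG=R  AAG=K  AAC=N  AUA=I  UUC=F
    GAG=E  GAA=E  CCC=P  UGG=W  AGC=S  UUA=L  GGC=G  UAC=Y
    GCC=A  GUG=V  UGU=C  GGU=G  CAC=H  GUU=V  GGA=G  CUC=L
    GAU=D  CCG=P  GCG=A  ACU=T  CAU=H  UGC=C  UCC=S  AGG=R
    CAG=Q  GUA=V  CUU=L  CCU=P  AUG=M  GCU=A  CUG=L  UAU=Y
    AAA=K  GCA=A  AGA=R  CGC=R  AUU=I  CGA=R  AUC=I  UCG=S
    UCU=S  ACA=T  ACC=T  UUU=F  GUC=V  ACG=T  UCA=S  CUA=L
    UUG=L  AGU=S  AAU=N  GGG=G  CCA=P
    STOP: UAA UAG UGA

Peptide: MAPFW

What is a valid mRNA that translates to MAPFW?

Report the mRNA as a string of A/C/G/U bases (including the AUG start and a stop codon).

residue 1: M -> AUG (start codon)
residue 2: A codons sorted = GCA,GCC,GCG,GCU -> pick last = GCU
residue 3: P codons sorted = CCA,CCC,CCG,CCU -> pick last = CCU
residue 4: F codons sorted = UUC,UUU -> pick last = UUU
residue 5: W -> UGG (only codon)
terminator: stop codons sorted = UAA,UAG,UGA -> pick last = UGA

Answer: mRNA: AUGGCUCCUUUUUGGUGA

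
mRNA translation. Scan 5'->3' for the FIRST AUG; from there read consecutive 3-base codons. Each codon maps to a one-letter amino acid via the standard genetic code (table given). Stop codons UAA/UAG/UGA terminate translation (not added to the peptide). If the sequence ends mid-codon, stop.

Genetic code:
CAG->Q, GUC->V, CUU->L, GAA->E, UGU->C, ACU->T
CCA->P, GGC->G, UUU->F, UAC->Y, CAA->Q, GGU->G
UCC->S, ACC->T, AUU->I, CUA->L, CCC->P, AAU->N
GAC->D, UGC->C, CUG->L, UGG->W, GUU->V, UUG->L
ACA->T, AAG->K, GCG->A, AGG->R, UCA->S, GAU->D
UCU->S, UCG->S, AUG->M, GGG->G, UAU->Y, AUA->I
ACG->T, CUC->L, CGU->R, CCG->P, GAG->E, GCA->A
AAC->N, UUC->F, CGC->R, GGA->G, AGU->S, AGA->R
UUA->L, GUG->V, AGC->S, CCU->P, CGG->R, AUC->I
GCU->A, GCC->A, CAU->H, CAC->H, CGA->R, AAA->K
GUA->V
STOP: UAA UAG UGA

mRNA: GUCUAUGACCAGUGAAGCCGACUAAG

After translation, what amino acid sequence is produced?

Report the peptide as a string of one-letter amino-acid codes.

Answer: MTSEAD

Derivation:
start AUG at pos 4
pos 4: AUG -> M; peptide=M
pos 7: ACC -> T; peptide=MT
pos 10: AGU -> S; peptide=MTS
pos 13: GAA -> E; peptide=MTSE
pos 16: GCC -> A; peptide=MTSEA
pos 19: GAC -> D; peptide=MTSEAD
pos 22: UAA -> STOP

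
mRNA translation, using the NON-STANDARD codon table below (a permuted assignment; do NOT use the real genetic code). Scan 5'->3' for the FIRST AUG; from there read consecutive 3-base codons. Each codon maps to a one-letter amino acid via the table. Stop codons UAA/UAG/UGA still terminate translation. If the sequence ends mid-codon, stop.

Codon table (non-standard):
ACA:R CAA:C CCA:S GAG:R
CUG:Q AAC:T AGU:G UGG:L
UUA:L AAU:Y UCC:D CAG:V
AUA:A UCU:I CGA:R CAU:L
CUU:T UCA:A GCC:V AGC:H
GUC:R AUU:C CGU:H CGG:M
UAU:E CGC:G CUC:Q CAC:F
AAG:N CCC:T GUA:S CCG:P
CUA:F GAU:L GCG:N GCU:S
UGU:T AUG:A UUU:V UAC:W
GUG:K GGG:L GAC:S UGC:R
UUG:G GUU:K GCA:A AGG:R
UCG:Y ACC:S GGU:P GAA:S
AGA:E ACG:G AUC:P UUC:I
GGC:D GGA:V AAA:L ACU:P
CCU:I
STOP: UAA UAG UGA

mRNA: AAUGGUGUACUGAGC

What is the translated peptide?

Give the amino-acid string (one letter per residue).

start AUG at pos 1
pos 1: AUG -> A; peptide=A
pos 4: GUG -> K; peptide=AK
pos 7: UAC -> W; peptide=AKW
pos 10: UGA -> STOP

Answer: AKW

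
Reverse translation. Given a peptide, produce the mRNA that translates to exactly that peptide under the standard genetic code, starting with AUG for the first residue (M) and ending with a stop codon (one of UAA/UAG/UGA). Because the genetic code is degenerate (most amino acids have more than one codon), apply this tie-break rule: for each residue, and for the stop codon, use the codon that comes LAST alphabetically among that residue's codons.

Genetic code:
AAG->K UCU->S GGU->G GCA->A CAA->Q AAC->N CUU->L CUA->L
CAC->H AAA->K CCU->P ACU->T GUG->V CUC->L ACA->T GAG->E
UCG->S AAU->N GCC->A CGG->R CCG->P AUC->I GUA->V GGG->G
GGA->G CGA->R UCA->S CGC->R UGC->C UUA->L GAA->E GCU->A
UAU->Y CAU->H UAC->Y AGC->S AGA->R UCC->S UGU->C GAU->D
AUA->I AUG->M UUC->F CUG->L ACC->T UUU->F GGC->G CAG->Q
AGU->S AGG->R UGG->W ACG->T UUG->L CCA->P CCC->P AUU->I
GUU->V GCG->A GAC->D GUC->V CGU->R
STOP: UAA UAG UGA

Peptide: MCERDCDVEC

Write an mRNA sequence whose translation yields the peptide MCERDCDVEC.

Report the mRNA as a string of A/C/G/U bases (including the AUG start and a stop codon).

residue 1: M -> AUG (start codon)
residue 2: C codons sorted = UGC,UGU -> pick last = UGU
residue 3: E codons sorted = GAA,GAG -> pick last = GAG
residue 4: R codons sorted = AGA,AGG,CGA,CGC,CGG,CGU -> pick last = CGU
residue 5: D codons sorted = GAC,GAU -> pick last = GAU
residue 6: C codons sorted = UGC,UGU -> pick last = UGU
residue 7: D codons sorted = GAC,GAU -> pick last = GAU
residue 8: V codons sorted = GUA,GUC,GUG,GUU -> pick last = GUU
residue 9: E codons sorted = GAA,GAG -> pick last = GAG
residue 10: C codons sorted = UGC,UGU -> pick last = UGU
terminator: stop codons sorted = UAA,UAG,UGA -> pick last = UGA

Answer: mRNA: AUGUGUGAGCGUGAUUGUGAUGUUGAGUGUUGA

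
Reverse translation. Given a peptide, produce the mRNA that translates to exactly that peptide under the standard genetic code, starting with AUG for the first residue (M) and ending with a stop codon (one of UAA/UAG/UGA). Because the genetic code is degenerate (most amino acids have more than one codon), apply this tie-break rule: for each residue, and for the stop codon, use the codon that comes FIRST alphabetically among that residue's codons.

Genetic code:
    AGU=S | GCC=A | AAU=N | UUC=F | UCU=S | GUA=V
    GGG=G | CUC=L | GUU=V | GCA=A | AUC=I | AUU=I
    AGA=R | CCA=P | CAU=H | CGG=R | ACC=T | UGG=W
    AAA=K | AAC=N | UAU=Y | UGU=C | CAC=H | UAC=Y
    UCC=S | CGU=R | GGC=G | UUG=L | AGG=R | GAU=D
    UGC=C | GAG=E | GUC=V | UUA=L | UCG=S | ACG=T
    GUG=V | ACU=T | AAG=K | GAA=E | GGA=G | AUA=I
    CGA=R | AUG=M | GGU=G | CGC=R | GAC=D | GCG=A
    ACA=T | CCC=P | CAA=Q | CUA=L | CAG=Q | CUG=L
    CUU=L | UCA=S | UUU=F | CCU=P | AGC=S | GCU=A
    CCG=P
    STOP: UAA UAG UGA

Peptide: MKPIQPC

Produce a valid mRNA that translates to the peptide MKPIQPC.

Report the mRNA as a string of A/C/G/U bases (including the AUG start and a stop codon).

Answer: mRNA: AUGAAACCAAUACAACCAUGCUAA

Derivation:
residue 1: M -> AUG (start codon)
residue 2: K codons sorted = AAA,AAG -> pick first = AAA
residue 3: P codons sorted = CCA,CCC,CCG,CCU -> pick first = CCA
residue 4: I codons sorted = AUA,AUC,AUU -> pick first = AUA
residue 5: Q codons sorted = CAA,CAG -> pick first = CAA
residue 6: P codons sorted = CCA,CCC,CCG,CCU -> pick first = CCA
residue 7: C codons sorted = UGC,UGU -> pick first = UGC
terminator: stop codons sorted = UAA,UAG,UGA -> pick first = UAA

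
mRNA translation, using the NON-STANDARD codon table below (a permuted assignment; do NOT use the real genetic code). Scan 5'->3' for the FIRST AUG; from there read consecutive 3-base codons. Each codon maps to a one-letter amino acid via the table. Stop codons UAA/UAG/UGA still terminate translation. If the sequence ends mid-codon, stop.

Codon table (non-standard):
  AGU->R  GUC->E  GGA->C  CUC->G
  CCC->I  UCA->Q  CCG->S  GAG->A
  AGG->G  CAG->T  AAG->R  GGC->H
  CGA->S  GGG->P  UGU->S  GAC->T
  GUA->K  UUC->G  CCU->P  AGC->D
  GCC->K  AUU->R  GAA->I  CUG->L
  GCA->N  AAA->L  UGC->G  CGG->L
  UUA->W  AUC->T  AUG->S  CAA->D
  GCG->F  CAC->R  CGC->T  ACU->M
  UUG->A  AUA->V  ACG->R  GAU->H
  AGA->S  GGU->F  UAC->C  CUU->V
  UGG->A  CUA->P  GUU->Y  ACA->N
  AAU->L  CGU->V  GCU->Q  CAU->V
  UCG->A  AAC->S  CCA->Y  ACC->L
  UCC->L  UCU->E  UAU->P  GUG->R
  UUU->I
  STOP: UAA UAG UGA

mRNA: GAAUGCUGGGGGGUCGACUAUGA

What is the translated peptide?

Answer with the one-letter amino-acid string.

Answer: SLPFSP

Derivation:
start AUG at pos 2
pos 2: AUG -> S; peptide=S
pos 5: CUG -> L; peptide=SL
pos 8: GGG -> P; peptide=SLP
pos 11: GGU -> F; peptide=SLPF
pos 14: CGA -> S; peptide=SLPFS
pos 17: CUA -> P; peptide=SLPFSP
pos 20: UGA -> STOP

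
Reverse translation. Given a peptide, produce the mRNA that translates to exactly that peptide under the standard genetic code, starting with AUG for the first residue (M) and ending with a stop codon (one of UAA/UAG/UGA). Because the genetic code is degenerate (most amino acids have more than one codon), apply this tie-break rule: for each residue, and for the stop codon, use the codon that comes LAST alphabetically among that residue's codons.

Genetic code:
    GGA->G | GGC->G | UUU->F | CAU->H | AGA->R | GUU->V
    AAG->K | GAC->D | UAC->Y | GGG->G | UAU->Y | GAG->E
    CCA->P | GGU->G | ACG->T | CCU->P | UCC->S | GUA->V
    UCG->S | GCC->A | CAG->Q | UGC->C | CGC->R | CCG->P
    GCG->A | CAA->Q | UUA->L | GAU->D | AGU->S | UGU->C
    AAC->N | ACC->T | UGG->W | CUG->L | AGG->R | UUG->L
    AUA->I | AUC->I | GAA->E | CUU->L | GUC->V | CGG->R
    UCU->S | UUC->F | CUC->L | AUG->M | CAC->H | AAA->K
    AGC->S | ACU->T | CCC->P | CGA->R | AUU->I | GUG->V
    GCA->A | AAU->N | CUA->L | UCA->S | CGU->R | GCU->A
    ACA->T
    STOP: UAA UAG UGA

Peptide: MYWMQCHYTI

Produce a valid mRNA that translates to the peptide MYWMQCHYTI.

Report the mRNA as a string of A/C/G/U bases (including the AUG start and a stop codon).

residue 1: M -> AUG (start codon)
residue 2: Y codons sorted = UAC,UAU -> pick last = UAU
residue 3: W -> UGG (only codon)
residue 4: M -> AUG (only codon)
residue 5: Q codons sorted = CAA,CAG -> pick last = CAG
residue 6: C codons sorted = UGC,UGU -> pick last = UGU
residue 7: H codons sorted = CAC,CAU -> pick last = CAU
residue 8: Y codons sorted = UAC,UAU -> pick last = UAU
residue 9: T codons sorted = ACA,ACC,ACG,ACU -> pick last = ACU
residue 10: I codons sorted = AUA,AUC,AUU -> pick last = AUU
terminator: stop codons sorted = UAA,UAG,UGA -> pick last = UGA

Answer: mRNA: AUGUAUUGGAUGCAGUGUCAUUAUACUAUUUGA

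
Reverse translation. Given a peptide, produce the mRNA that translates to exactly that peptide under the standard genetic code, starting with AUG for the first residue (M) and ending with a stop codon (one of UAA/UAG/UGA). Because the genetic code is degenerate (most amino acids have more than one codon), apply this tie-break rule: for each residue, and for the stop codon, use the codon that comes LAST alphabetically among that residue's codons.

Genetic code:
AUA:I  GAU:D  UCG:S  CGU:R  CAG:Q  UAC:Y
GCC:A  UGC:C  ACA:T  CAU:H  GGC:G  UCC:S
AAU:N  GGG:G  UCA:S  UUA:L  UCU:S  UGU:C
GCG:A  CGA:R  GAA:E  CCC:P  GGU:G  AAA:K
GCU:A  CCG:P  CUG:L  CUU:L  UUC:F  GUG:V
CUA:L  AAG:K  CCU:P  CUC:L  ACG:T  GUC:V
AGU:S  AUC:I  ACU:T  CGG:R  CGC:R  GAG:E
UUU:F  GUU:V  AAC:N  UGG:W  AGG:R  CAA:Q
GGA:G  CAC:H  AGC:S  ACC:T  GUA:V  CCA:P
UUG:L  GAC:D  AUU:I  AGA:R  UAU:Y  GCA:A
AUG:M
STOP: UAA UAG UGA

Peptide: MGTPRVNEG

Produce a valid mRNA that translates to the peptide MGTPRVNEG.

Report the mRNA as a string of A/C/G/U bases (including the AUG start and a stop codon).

Answer: mRNA: AUGGGUACUCCUCGUGUUAAUGAGGGUUGA

Derivation:
residue 1: M -> AUG (start codon)
residue 2: G codons sorted = GGA,GGC,GGG,GGU -> pick last = GGU
residue 3: T codons sorted = ACA,ACC,ACG,ACU -> pick last = ACU
residue 4: P codons sorted = CCA,CCC,CCG,CCU -> pick last = CCU
residue 5: R codons sorted = AGA,AGG,CGA,CGC,CGG,CGU -> pick last = CGU
residue 6: V codons sorted = GUA,GUC,GUG,GUU -> pick last = GUU
residue 7: N codons sorted = AAC,AAU -> pick last = AAU
residue 8: E codons sorted = GAA,GAG -> pick last = GAG
residue 9: G codons sorted = GGA,GGC,GGG,GGU -> pick last = GGU
terminator: stop codons sorted = UAA,UAG,UGA -> pick last = UGA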